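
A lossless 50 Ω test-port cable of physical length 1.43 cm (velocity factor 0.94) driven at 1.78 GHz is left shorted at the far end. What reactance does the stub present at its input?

λ = v/f = 0.94·c / 1.78 GHz = 0.158 m
βl = 2π·l/λ = 2π × 0.0903 = 32.5°
tan(βl) = 0.637
For a shorted stub, Z_in = jZ_0·tan(βl)

X_in ≈ 31.8 Ω (inductive)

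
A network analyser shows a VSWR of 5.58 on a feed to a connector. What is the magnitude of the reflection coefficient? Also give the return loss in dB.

|Γ| ≈ 0.696; return loss ≈ 3.15 dB

|Γ| = (S − 1)/(S + 1) = (5.58 − 1)/(5.58 + 1) = 4.58/6.58
RL = −20·log₁₀|Γ| = −20·log₁₀(0.696)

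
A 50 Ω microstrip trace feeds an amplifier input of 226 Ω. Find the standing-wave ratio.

For a purely resistive load, VSWR = R_L/Z_0 or Z_0/R_L (whichever > 1) = 226/50

VSWR ≈ 4.52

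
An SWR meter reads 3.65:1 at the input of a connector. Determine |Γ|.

|Γ| = (S − 1)/(S + 1) = (3.65 − 1)/(3.65 + 1) = 2.65/4.65

|Γ| ≈ 0.57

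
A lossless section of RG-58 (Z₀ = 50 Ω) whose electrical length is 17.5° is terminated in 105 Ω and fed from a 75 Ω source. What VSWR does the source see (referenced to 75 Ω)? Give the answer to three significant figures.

VSWR ≈ 1.62

tan(βl) = 0.315
Z_in = Z_0·(Z_L + jZ_0·tanβl)/(Z_0 + jZ_L·tanβl) = 80.3 − j37.4 Ω
Γ_s = (Z_in − Z_s)/(Z_in + Z_s) = (5.25 − j37.4)/(155 − j37.4), |Γ_s| = 0.236
VSWR = (1 + |Γ_s|)/(1 − |Γ_s|)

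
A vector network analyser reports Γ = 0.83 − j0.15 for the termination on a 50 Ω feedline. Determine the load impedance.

Z_L ≈ 281 − j292 Ω

Z_L = Z_0·(1 + Γ)/(1 − Γ) = 50·(1.83 − j0.15)/(0.17 + j0.15)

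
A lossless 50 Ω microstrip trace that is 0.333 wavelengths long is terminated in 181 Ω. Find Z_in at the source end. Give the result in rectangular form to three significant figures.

Z_in ≈ 17.9 + j25.9 Ω

βl = 2π × 0.333 = 120°
tan(βl) = tan(120°) = -1.74
Z_in = Z_0·(Z_L + jZ_0·tanβl)/(Z_0 + jZ_L·tanβl)
     = 50·(181 − j87)/(50 − j315)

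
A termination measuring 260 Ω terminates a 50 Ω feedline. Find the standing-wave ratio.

For a purely resistive load, VSWR = R_L/Z_0 or Z_0/R_L (whichever > 1) = 260/50

VSWR ≈ 5.2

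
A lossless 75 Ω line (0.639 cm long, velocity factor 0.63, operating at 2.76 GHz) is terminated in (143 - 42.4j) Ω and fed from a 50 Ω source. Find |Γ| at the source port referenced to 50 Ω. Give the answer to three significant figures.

λ = v/f = 0.63·c / 2.76 GHz = 0.0685 m
βl = 2π·l/λ = 2π × 0.0933 = 33.6°
tan(βl) = 0.664
Z_in = Z_0·(Z_L + jZ_0·tanβl)/(Z_0 + jZ_L·tanβl) = 59 − j48.9 Ω
Γ_s = (Z_in − Z_s)/(Z_in + Z_s) = (8.95 − j48.9)/(109 − j48.9), |Γ_s| = 0.416

|Γ| ≈ 0.416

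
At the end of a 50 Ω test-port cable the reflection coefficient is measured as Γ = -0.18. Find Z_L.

Z_L = Z_0·(1 + Γ)/(1 − Γ) = 50·(0.82)/(1.18)

Z_L ≈ 34.7 Ω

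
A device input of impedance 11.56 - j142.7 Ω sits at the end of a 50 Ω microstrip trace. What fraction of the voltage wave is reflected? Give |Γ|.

|Γ| ≈ 0.951

Γ = (Z_L − Z_0)/(Z_L + Z_0) = (-38.44 − j142.7)/(61.56 − j142.7)
|Γ| = 148/155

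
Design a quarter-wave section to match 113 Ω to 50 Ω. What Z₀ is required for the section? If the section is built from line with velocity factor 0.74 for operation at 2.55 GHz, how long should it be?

Z_qwt ≈ 75.2 Ω; length ≈ 2.18 cm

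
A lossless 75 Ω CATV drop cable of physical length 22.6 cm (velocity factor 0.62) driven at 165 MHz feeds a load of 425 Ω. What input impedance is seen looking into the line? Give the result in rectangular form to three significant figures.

λ = v/f = 0.62·c / 165 MHz = 1.13 m
βl = 2π·l/λ = 2π × 0.2 = 72.2°
tan(βl) = tan(72.2°) = 3.11
Z_in = Z_0·(Z_L + jZ_0·tanβl)/(Z_0 + jZ_L·tanβl)
     = 75·(425 + j233)/(75 + j1320)

Z_in ≈ 14.6 − j23.3 Ω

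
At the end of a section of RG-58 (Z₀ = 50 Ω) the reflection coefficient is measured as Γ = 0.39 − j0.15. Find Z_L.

Z_L ≈ 105 − j38 Ω

Z_L = Z_0·(1 + Γ)/(1 − Γ) = 50·(1.39 − j0.15)/(0.61 + j0.15)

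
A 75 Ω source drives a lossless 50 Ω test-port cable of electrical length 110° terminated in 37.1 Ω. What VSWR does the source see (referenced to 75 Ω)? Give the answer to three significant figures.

tan(βl) = -2.75
Z_in = Z_0·(Z_L + jZ_0·tanβl)/(Z_0 + jZ_L·tanβl) = 61.5 − j12 Ω
Γ_s = (Z_in − Z_s)/(Z_in + Z_s) = (-13.5 − j12)/(137 − j12), |Γ_s| = 0.132
VSWR = (1 + |Γ_s|)/(1 − |Γ_s|)

VSWR ≈ 1.3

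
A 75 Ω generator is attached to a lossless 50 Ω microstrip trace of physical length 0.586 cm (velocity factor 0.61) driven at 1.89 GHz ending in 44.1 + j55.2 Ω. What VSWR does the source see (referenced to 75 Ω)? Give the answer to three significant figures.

VSWR ≈ 2.16

λ = v/f = 0.61·c / 1.89 GHz = 0.0968 m
βl = 2π·l/λ = 2π × 0.0605 = 21.8°
tan(βl) = 0.4
Z_in = Z_0·(Z_L + jZ_0·tanβl)/(Z_0 + jZ_L·tanβl) = 117 + j60.6 Ω
Γ_s = (Z_in − Z_s)/(Z_in + Z_s) = (42.2 + j60.6)/(192 + j60.6), |Γ_s| = 0.367
VSWR = (1 + |Γ_s|)/(1 − |Γ_s|)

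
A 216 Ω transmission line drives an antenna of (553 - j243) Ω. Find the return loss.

RL ≈ 5.76 dB

Γ = (337 − j243)/(769 − j243), |Γ| = 0.515
RL = −20·log₁₀|Γ| = −20·log₁₀(0.515)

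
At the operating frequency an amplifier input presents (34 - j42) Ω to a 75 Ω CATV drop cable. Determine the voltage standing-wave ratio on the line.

Γ = (Z_L − Z_0)/(Z_L + Z_0) = (-41 − j42)/(109 − j42)
|Γ| = 58.7/117 = 0.502
VSWR = (1 + |Γ|)/(1 − |Γ|) = 1.5/0.498

VSWR ≈ 3.02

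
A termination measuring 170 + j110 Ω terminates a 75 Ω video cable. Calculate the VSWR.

VSWR ≈ 3.36

Γ = (Z_L − Z_0)/(Z_L + Z_0) = (95 + j110)/(245 + j110)
|Γ| = 145/269 = 0.541
VSWR = (1 + |Γ|)/(1 − |Γ|) = 1.54/0.459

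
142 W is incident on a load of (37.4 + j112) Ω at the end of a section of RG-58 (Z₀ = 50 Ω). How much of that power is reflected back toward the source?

|Γ| = |(-12.6 + j112)/(87.4 + j112)| = 0.793
|Γ|² = 0.629
P_refl = |Γ|²·P_inc = 89.4 W, P_del = (1 − |Γ|²)·P_inc = 52.6 W

P_reflected ≈ 89.4 W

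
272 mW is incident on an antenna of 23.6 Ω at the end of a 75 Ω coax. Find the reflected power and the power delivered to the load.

P_reflected ≈ 73.9 mW; P_delivered ≈ 198 mW

Γ = (23.6 − 75)/(23.6 + 75) = -0.521
|Γ|² = 0.272
P_refl = |Γ|²·P_inc = 73.9 mW, P_del = (1 − |Γ|²)·P_inc = 198 mW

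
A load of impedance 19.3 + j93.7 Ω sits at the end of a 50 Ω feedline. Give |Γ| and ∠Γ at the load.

Γ = (Z_L − Z_0)/(Z_L + Z_0) = (-30.7 + j93.7)/(69.3 + j93.7)
|Γ| = 98.6/117 = 0.846

Γ ≈ 0.846 ∠ 54.6°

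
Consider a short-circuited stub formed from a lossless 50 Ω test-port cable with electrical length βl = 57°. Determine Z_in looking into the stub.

tan(βl) = 1.54
For a short-circuited stub, Z_in = jZ_0·tan(βl)

Z_in ≈ +j77 Ω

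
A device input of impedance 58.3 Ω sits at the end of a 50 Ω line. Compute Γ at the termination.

Γ = (Z_L − Z_0)/(Z_L + Z_0) = (58.3 − 50)/(58.3 + 50) = 8.3/108.3

Γ = 0.0766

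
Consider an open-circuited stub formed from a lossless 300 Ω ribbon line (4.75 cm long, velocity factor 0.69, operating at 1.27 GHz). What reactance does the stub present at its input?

X_in ≈ 79.9 Ω (inductive)

λ = v/f = 0.69·c / 1.27 GHz = 0.163 m
βl = 2π·l/λ = 2π × 0.291 = 105°
tan(βl) = -3.75
For an open-circuited stub, Z_in = −jZ_0·cot(βl) = −jZ_0/tan(βl)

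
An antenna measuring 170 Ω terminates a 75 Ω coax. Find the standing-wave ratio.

VSWR ≈ 2.27

For a purely resistive load, VSWR = R_L/Z_0 or Z_0/R_L (whichever > 1) = 170/75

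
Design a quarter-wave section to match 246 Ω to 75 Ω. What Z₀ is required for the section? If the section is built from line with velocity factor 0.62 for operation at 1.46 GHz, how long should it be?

Z_qwt ≈ 136 Ω; length ≈ 3.18 cm

Z_qwt = √(Z_0·R_L) = √(75 × 246) = √18450
λ = 0.62·c/f = 0.127 m, so l = λ/4 = 0.0318 m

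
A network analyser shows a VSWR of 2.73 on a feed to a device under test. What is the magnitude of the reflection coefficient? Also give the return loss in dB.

|Γ| = (S − 1)/(S + 1) = (2.73 − 1)/(2.73 + 1) = 1.73/3.73
RL = −20·log₁₀|Γ| = −20·log₁₀(0.464)

|Γ| ≈ 0.464; return loss ≈ 6.67 dB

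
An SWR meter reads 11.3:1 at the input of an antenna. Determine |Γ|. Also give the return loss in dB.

|Γ| = (S − 1)/(S + 1) = (11.3 − 1)/(11.3 + 1) = 10.3/12.3
RL = −20·log₁₀|Γ| = −20·log₁₀(0.837)

|Γ| ≈ 0.837; return loss ≈ 1.54 dB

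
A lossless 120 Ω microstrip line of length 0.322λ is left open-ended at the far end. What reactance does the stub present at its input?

X_in ≈ 58.3 Ω (inductive)

βl = 2π × 0.322 = 116°
tan(βl) = -2.06
For an open-ended stub, Z_in = −jZ_0·cot(βl) = −jZ_0/tan(βl)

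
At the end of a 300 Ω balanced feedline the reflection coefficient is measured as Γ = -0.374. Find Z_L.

Z_L = Z_0·(1 + Γ)/(1 − Γ) = 300·(0.626)/(1.37)

Z_L ≈ 137 Ω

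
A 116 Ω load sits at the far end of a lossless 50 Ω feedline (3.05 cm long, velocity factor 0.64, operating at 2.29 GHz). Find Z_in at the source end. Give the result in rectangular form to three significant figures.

Z_in ≈ 33.2 + j31 Ω

λ = v/f = 0.64·c / 2.29 GHz = 0.0838 m
βl = 2π·l/λ = 2π × 0.364 = 131°
tan(βl) = tan(131°) = -1.15
Z_in = Z_0·(Z_L + jZ_0·tanβl)/(Z_0 + jZ_L·tanβl)
     = 50·(116 − j57.6)/(50 − j134)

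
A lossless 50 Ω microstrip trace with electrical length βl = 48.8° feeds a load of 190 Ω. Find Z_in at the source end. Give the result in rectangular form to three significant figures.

Z_in ≈ 22.1 − j38.7 Ω

tan(βl) = tan(48.8°) = 1.14
Z_in = Z_0·(Z_L + jZ_0·tanβl)/(Z_0 + jZ_L·tanβl)
     = 50·(190 + j57.1)/(50 + j217)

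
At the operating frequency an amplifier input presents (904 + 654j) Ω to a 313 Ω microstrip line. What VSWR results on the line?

Γ = (Z_L − Z_0)/(Z_L + Z_0) = (591 + j654)/(1217 + j654)
|Γ| = 881/1380 = 0.638
VSWR = (1 + |Γ|)/(1 − |Γ|) = 1.64/0.362

VSWR ≈ 4.53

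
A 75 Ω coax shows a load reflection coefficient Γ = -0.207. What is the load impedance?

Z_L = Z_0·(1 + Γ)/(1 − Γ) = 75·(0.793)/(1.21)

Z_L ≈ 49.3 Ω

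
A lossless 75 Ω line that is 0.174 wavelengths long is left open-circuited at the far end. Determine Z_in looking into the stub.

Z_in ≈ −j38.8 Ω

βl = 2π × 0.174 = 62.6°
tan(βl) = 1.93
For an open-circuited stub, Z_in = −jZ_0·cot(βl) = −jZ_0/tan(βl)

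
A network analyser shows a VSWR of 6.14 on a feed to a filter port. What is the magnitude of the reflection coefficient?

|Γ| ≈ 0.72

|Γ| = (S − 1)/(S + 1) = (6.14 − 1)/(6.14 + 1) = 5.14/7.14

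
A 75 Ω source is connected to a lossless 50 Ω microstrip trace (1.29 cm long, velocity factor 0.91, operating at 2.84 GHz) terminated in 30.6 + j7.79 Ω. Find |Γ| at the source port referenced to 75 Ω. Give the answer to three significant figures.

|Γ| ≈ 0.227

λ = v/f = 0.91·c / 2.84 GHz = 0.0961 m
βl = 2π·l/λ = 2π × 0.134 = 48.3°
tan(βl) = 1.12
Z_in = Z_0·(Z_L + jZ_0·tanβl)/(Z_0 + jZ_L·tanβl) = 60 + j27.5 Ω
Γ_s = (Z_in − Z_s)/(Z_in + Z_s) = (-15 + j27.5)/(135 + j27.5), |Γ_s| = 0.227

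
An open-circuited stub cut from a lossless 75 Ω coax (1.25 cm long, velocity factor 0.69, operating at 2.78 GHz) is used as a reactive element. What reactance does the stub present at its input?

X_in ≈ -42.5 Ω (capacitive)

λ = v/f = 0.69·c / 2.78 GHz = 0.0745 m
βl = 2π·l/λ = 2π × 0.168 = 60.4°
tan(βl) = 1.76
For an open-circuited stub, Z_in = −jZ_0·cot(βl) = −jZ_0/tan(βl)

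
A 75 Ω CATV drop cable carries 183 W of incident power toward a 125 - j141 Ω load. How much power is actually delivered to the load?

P_delivered ≈ 115 W

|Γ| = |(50 − j141)/(200 − j141)| = 0.611
|Γ|² = 0.374
P_refl = |Γ|²·P_inc = 68.4 W, P_del = (1 − |Γ|²)·P_inc = 115 W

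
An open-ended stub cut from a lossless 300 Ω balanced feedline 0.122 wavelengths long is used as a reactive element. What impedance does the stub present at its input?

Z_in ≈ −j312 Ω

βl = 2π × 0.122 = 43.9°
tan(βl) = 0.963
For an open-ended stub, Z_in = −jZ_0·cot(βl) = −jZ_0/tan(βl)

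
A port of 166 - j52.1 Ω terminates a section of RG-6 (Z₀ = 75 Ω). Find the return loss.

Γ = (91 − j52.1)/(241 − j52.1), |Γ| = 0.425
RL = −20·log₁₀|Γ| = −20·log₁₀(0.425)

RL ≈ 7.43 dB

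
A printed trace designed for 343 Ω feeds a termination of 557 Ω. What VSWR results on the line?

VSWR ≈ 1.62

Γ = (557 − 343)/(557 + 343) = 0.238
VSWR = (1 + 0.238)/(1 − 0.238)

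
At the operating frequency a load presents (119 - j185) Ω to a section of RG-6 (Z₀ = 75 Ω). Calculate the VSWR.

Γ = (Z_L − Z_0)/(Z_L + Z_0) = (44 − j185)/(194 − j185)
|Γ| = 190/268 = 0.709
VSWR = (1 + |Γ|)/(1 − |Γ|) = 1.71/0.291

VSWR ≈ 5.88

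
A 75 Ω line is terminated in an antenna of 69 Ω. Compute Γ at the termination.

Γ = -0.0417

Γ = (Z_L − Z_0)/(Z_L + Z_0) = (69 − 75)/(69 + 75) = -6/144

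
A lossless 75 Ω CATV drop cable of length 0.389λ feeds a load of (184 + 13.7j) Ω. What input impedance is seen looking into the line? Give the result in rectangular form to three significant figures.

βl = 2π × 0.389 = 140°
tan(βl) = tan(140°) = -0.838
Z_in = Z_0·(Z_L + jZ_0·tanβl)/(Z_0 + jZ_L·tanβl)
     = 75·(184 − j49.1)/(86.5 − j154)

Z_in ≈ 56.4 + j57.9 Ω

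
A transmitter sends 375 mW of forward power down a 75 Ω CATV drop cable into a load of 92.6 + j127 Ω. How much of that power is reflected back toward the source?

|Γ| = |(17.6 + j127)/(167.6 + j127)| = 0.61
|Γ|² = 0.372
P_refl = |Γ|²·P_inc = 139 mW, P_del = (1 − |Γ|²)·P_inc = 236 mW

P_reflected ≈ 139 mW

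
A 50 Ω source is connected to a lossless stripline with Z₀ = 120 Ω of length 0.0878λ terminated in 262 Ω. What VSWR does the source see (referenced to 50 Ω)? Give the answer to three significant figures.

VSWR ≈ 4.26

βl = 2π × 0.0878 = 31.6°
tan(βl) = 0.615
Z_in = Z_0·(Z_L + jZ_0·tanβl)/(Z_0 + jZ_L·tanβl) = 129 − j99.2 Ω
Γ_s = (Z_in − Z_s)/(Z_in + Z_s) = (78.8 − j99.2)/(179 − j99.2), |Γ_s| = 0.619
VSWR = (1 + |Γ_s|)/(1 − |Γ_s|)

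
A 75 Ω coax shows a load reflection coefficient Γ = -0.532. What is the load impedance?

Z_L ≈ 22.9 Ω

Z_L = Z_0·(1 + Γ)/(1 − Γ) = 75·(0.468)/(1.53)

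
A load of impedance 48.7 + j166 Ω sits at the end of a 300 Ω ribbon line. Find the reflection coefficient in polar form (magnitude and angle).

Γ = (Z_L − Z_0)/(Z_L + Z_0) = (-251.3 + j166)/(348.7 + j166)
|Γ| = 301/386 = 0.78

Γ ≈ 0.78 ∠ 121°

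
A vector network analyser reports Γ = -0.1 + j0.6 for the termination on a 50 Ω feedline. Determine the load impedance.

Z_L = Z_0·(1 + Γ)/(1 − Γ) = 50·(0.9 + j0.6)/(1.1 − j0.6)

Z_L ≈ 20.1 + j38.2 Ω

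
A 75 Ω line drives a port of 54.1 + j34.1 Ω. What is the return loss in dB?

Γ = (-20.9 + j34.1)/(129.1 + j34.1), |Γ| = 0.3
RL = −20·log₁₀|Γ| = −20·log₁₀(0.3)

RL ≈ 10.5 dB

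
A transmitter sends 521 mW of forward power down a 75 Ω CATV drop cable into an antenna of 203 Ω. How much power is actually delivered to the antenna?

Γ = (203 − 75)/(203 + 75) = 0.46
|Γ|² = 0.212
P_refl = |Γ|²·P_inc = 110 mW, P_del = (1 − |Γ|²)·P_inc = 411 mW

P_delivered ≈ 411 mW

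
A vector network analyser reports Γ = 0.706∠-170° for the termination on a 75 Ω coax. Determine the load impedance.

Z_L ≈ 13 − j6.37 Ω

Z_L = Z_0·(1 + Γ)/(1 − Γ) = 75·(0.305 − j0.123)/(1.7 + j0.123)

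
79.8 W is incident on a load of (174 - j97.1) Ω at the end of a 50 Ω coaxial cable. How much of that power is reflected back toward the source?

|Γ| = |(124 − j97.1)/(224 − j97.1)| = 0.645
|Γ|² = 0.416
P_refl = |Γ|²·P_inc = 33.2 W, P_del = (1 − |Γ|²)·P_inc = 46.6 W

P_reflected ≈ 33.2 W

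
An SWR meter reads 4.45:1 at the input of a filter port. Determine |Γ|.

|Γ| ≈ 0.633

|Γ| = (S − 1)/(S + 1) = (4.45 − 1)/(4.45 + 1) = 3.45/5.45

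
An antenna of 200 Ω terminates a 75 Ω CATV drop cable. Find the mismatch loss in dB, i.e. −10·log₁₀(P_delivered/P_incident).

mismatch loss ≈ 1.01 dB

Γ = (200 − 75)/(200 + 75) = 0.455
|Γ|² = 0.207, so P_del/P_inc = 1 − |Γ|² = 0.793
ML = −10·log₁₀(1 − |Γ|²)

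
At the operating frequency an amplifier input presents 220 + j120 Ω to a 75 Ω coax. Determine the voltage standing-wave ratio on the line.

Γ = (Z_L − Z_0)/(Z_L + Z_0) = (145 + j120)/(295 + j120)
|Γ| = 188/318 = 0.591
VSWR = (1 + |Γ|)/(1 − |Γ|) = 1.59/0.409

VSWR ≈ 3.89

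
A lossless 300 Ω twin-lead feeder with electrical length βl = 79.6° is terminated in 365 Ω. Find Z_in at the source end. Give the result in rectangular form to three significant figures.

tan(βl) = tan(79.6°) = 5.45
Z_in = Z_0·(Z_L + jZ_0·tanβl)/(Z_0 + jZ_L·tanβl)
     = 300·(365 + j1630)/(300 + j1990)

Z_in ≈ 249 − j17.5 Ω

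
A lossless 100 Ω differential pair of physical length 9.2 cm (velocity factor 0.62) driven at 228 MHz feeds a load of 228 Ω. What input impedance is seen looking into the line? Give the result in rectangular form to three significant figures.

λ = v/f = 0.62·c / 228 MHz = 0.816 m
βl = 2π·l/λ = 2π × 0.113 = 40.6°
tan(βl) = tan(40.6°) = 0.857
Z_in = Z_0·(Z_L + jZ_0·tanβl)/(Z_0 + jZ_L·tanβl)
     = 100·(228 + j85.7)/(100 + j195)

Z_in ≈ 82.1 − j74.7 Ω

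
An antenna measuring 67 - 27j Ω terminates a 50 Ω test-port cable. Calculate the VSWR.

VSWR ≈ 1.72

Γ = (Z_L − Z_0)/(Z_L + Z_0) = (17 − j27)/(117 − j27)
|Γ| = 31.9/120 = 0.266
VSWR = (1 + |Γ|)/(1 − |Γ|) = 1.27/0.734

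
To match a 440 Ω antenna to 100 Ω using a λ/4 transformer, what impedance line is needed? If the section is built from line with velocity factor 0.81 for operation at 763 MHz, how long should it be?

Z_qwt = √(Z_0·R_L) = √(100 × 440) = √44000
λ = 0.81·c/f = 0.318 m, so l = λ/4 = 0.0796 m

Z_qwt ≈ 210 Ω; length ≈ 7.96 cm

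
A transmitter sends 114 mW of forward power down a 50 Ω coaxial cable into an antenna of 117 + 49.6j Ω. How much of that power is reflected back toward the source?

P_reflected ≈ 26.1 mW

|Γ| = |(67 + j49.6)/(167 + j49.6)| = 0.479
|Γ|² = 0.229
P_refl = |Γ|²·P_inc = 26.1 mW, P_del = (1 − |Γ|²)·P_inc = 87.9 mW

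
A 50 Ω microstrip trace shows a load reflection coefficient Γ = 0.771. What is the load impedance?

Z_L ≈ 387 Ω

Z_L = Z_0·(1 + Γ)/(1 − Γ) = 50·(1.77)/(0.229)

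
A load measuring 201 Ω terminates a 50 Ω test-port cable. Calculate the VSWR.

Γ = (201 − 50)/(201 + 50) = 0.602
VSWR = (1 + 0.602)/(1 − 0.602)

VSWR ≈ 4.02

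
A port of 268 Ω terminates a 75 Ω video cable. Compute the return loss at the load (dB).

Γ = (268 − 75)/(268 + 75) = 0.563
RL = −20·log₁₀|Γ| = −20·log₁₀(0.563)

RL ≈ 4.99 dB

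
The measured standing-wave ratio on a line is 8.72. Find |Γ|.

|Γ| ≈ 0.794

|Γ| = (S − 1)/(S + 1) = (8.72 − 1)/(8.72 + 1) = 7.72/9.72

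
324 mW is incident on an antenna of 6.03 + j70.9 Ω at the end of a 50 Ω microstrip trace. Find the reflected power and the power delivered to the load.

P_reflected ≈ 276 mW; P_delivered ≈ 47.8 mW

|Γ| = |(-43.97 + j70.9)/(56.03 + j70.9)| = 0.923
|Γ|² = 0.852
P_refl = |Γ|²·P_inc = 276 mW, P_del = (1 − |Γ|²)·P_inc = 47.8 mW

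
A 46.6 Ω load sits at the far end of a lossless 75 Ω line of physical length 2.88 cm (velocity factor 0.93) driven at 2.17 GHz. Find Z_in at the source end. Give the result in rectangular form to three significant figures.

λ = v/f = 0.93·c / 2.17 GHz = 0.129 m
βl = 2π·l/λ = 2π × 0.224 = 80.6°
tan(βl) = tan(80.6°) = 6.07
Z_in = Z_0·(Z_L + jZ_0·tanβl)/(Z_0 + jZ_L·tanβl)
     = 75·(46.6 + j455)/(75 + j283)

Z_in ≈ 116 + j18.4 Ω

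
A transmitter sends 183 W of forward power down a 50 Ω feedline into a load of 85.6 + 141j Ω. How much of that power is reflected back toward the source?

|Γ| = |(35.6 + j141)/(135.6 + j141)| = 0.743
|Γ|² = 0.553
P_refl = |Γ|²·P_inc = 101 W, P_del = (1 − |Γ|²)·P_inc = 81.9 W

P_reflected ≈ 101 W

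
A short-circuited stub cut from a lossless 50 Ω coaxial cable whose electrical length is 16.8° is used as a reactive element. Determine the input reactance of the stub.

X_in ≈ 15.1 Ω (inductive)

tan(βl) = 0.302
For a short-circuited stub, Z_in = jZ_0·tan(βl)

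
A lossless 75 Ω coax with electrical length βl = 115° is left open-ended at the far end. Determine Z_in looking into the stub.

Z_in ≈ +j35 Ω

tan(βl) = -2.14
For an open-ended stub, Z_in = −jZ_0·cot(βl) = −jZ_0/tan(βl)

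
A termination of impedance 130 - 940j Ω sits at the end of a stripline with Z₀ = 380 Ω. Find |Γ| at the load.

|Γ| ≈ 0.91

Γ = (Z_L − Z_0)/(Z_L + Z_0) = (-250 − j940)/(510 − j940)
|Γ| = 973/1070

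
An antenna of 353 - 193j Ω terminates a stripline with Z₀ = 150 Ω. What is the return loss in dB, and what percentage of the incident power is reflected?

Γ = (203 − j193)/(503 − j193), |Γ| = 0.52
RL = −20·log₁₀(0.52) = 5.68 dB
P_refl/P_inc = |Γ|² = 0.27

RL ≈ 5.68 dB; 27% of incident power reflected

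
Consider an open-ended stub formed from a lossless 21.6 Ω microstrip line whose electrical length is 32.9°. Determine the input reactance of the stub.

X_in ≈ -33.4 Ω (capacitive)

tan(βl) = 0.647
For an open-ended stub, Z_in = −jZ_0·cot(βl) = −jZ_0/tan(βl)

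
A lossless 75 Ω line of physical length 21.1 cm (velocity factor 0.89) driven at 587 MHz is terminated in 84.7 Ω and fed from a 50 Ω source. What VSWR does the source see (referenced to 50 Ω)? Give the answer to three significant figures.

λ = v/f = 0.89·c / 587 MHz = 0.455 m
βl = 2π·l/λ = 2π × 0.464 = 167°
tan(βl) = -0.231
Z_in = Z_0·(Z_L + jZ_0·tanβl)/(Z_0 + jZ_L·tanβl) = 83.5 + j4.47 Ω
Γ_s = (Z_in − Z_s)/(Z_in + Z_s) = (33.5 + j4.47)/(134 + j4.47), |Γ_s| = 0.253
VSWR = (1 + |Γ_s|)/(1 − |Γ_s|)

VSWR ≈ 1.68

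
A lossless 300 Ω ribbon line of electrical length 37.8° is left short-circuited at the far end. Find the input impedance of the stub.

Z_in ≈ +j233 Ω

tan(βl) = 0.776
For a short-circuited stub, Z_in = jZ_0·tan(βl)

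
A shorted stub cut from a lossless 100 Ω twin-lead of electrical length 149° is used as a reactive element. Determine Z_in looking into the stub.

tan(βl) = -0.601
For a shorted stub, Z_in = jZ_0·tan(βl)

Z_in ≈ −j60.1 Ω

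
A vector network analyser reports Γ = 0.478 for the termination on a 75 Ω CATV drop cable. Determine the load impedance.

Z_L ≈ 212 Ω

Z_L = Z_0·(1 + Γ)/(1 − Γ) = 75·(1.48)/(0.522)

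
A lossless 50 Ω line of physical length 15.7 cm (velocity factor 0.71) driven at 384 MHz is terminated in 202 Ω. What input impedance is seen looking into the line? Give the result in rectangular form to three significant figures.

Z_in ≈ 12.9 + j9.86 Ω

λ = v/f = 0.71·c / 384 MHz = 0.555 m
βl = 2π·l/λ = 2π × 0.283 = 102°
tan(βl) = tan(102°) = -4.75
Z_in = Z_0·(Z_L + jZ_0·tanβl)/(Z_0 + jZ_L·tanβl)
     = 50·(202 − j237)/(50 − j959)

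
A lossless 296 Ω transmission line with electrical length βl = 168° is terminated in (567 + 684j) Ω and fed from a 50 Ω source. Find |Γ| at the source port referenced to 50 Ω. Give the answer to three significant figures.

|Γ| ≈ 0.92

tan(βl) = -0.213
Z_in = Z_0·(Z_L + jZ_0·tanβl)/(Z_0 + jZ_L·tanβl) = 248 + j484 Ω
Γ_s = (Z_in − Z_s)/(Z_in + Z_s) = (198 + j484)/(298 + j484), |Γ_s| = 0.92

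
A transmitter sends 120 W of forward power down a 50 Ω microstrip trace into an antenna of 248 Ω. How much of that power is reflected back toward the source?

P_reflected ≈ 53 W

Γ = (248 − 50)/(248 + 50) = 0.664
|Γ|² = 0.441
P_refl = |Γ|²·P_inc = 53 W, P_del = (1 − |Γ|²)·P_inc = 67 W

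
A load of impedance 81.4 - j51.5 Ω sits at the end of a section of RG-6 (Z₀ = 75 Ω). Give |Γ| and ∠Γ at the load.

Γ ≈ 0.315 ∠ -64.7°

Γ = (Z_L − Z_0)/(Z_L + Z_0) = (6.4 − j51.5)/(156.4 − j51.5)
|Γ| = 51.9/165 = 0.315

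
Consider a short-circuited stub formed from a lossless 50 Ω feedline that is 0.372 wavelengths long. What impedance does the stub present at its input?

Z_in ≈ −j51.9 Ω

βl = 2π × 0.372 = 134°
tan(βl) = -1.04
For a short-circuited stub, Z_in = jZ_0·tan(βl)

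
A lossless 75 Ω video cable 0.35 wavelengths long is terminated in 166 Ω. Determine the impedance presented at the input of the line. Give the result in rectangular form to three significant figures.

Z_in ≈ 46.7 + j39.1 Ω

βl = 2π × 0.35 = 126°
tan(βl) = tan(126°) = -1.38
Z_in = Z_0·(Z_L + jZ_0·tanβl)/(Z_0 + jZ_L·tanβl)
     = 75·(166 − j103)/(75 − j228)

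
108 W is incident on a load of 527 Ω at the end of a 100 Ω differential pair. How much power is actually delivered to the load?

Γ = (527 − 100)/(527 + 100) = 0.681
|Γ|² = 0.464
P_refl = |Γ|²·P_inc = 50.1 W, P_del = (1 − |Γ|²)·P_inc = 57.9 W

P_delivered ≈ 57.9 W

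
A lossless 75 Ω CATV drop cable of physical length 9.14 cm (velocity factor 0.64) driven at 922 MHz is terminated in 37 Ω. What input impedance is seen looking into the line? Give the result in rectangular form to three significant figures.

λ = v/f = 0.64·c / 922 MHz = 0.208 m
βl = 2π·l/λ = 2π × 0.439 = 158°
tan(βl) = tan(158°) = -0.404
Z_in = Z_0·(Z_L + jZ_0·tanβl)/(Z_0 + jZ_L·tanβl)
     = 75·(37 − j30.3)/(75 − j14.9)

Z_in ≈ 41.4 − j22 Ω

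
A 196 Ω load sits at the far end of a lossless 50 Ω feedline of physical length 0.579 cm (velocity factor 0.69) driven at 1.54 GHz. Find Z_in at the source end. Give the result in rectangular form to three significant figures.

λ = v/f = 0.69·c / 1.54 GHz = 0.134 m
βl = 2π·l/λ = 2π × 0.0431 = 15.5°
tan(βl) = tan(15.5°) = 0.277
Z_in = Z_0·(Z_L + jZ_0·tanβl)/(Z_0 + jZ_L·tanβl)
     = 50·(196 + j13.9)/(50 + j54.4)

Z_in ≈ 96.7 − j91.3 Ω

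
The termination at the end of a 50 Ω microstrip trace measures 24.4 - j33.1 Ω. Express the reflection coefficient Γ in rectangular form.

Γ ≈ -0.122 − j0.499

Γ = (Z_L − Z_0)/(Z_L + Z_0) = (-25.6 − j33.1)/(74.4 − j33.1)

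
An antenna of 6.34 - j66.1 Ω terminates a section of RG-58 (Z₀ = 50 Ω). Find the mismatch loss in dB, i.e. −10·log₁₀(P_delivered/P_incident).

mismatch loss ≈ 7.74 dB

Γ = (-43.66 − j66.1)/(56.34 − j66.1), |Γ| = 0.912
|Γ|² = 0.832, so P_del/P_inc = 1 − |Γ|² = 0.168
ML = −10·log₁₀(1 − |Γ|²)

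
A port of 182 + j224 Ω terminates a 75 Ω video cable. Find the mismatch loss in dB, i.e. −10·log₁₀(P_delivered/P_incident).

mismatch loss ≈ 3.28 dB

Γ = (107 + j224)/(257 + j224), |Γ| = 0.728
|Γ|² = 0.53, so P_del/P_inc = 1 − |Γ|² = 0.47
ML = −10·log₁₀(1 − |Γ|²)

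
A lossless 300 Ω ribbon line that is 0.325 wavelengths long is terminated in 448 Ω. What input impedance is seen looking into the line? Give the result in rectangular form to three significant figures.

βl = 2π × 0.325 = 117°
tan(βl) = tan(117°) = -1.96
Z_in = Z_0·(Z_L + jZ_0·tanβl)/(Z_0 + jZ_L·tanβl)
     = 300·(448 − j589)/(300 − j879)

Z_in ≈ 227 + j75.5 Ω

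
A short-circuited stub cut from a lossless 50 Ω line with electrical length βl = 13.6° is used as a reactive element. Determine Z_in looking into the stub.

Z_in ≈ +j12.1 Ω

tan(βl) = 0.242
For a short-circuited stub, Z_in = jZ_0·tan(βl)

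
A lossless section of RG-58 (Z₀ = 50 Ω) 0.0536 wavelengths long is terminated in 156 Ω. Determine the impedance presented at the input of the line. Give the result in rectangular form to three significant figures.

βl = 2π × 0.0536 = 19.3°
tan(βl) = tan(19.3°) = 0.35
Z_in = Z_0·(Z_L + jZ_0·tanβl)/(Z_0 + jZ_L·tanβl)
     = 50·(156 + j17.5)/(50 + j54.6)

Z_in ≈ 79.8 − j69.7 Ω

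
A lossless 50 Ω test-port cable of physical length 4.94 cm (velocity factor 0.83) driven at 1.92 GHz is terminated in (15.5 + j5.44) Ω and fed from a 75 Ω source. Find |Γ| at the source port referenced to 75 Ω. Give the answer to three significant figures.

|Γ| ≈ 0.6

λ = v/f = 0.83·c / 1.92 GHz = 0.13 m
βl = 2π·l/λ = 2π × 0.381 = 137°
tan(βl) = -0.928
Z_in = Z_0·(Z_L + jZ_0·tanβl)/(Z_0 + jZ_L·tanβl) = 22.3 − j31.4 Ω
Γ_s = (Z_in − Z_s)/(Z_in + Z_s) = (-52.7 − j31.4)/(97.3 − j31.4), |Γ_s| = 0.6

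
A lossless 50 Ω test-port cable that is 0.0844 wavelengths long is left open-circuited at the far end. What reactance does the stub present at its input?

X_in ≈ -85.3 Ω (capacitive)

βl = 2π × 0.0844 = 30.4°
tan(βl) = 0.586
For an open-circuited stub, Z_in = −jZ_0·cot(βl) = −jZ_0/tan(βl)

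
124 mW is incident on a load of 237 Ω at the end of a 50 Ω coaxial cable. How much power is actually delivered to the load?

P_delivered ≈ 71.4 mW

Γ = (237 − 50)/(237 + 50) = 0.652
|Γ|² = 0.425
P_refl = |Γ|²·P_inc = 52.6 mW, P_del = (1 − |Γ|²)·P_inc = 71.4 mW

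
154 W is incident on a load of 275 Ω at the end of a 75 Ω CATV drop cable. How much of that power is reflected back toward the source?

P_reflected ≈ 50.3 W

Γ = (275 − 75)/(275 + 75) = 0.571
|Γ|² = 0.327
P_refl = |Γ|²·P_inc = 50.3 W, P_del = (1 − |Γ|²)·P_inc = 104 W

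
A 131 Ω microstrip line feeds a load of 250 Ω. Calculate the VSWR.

Γ = (250 − 131)/(250 + 131) = 0.312
VSWR = (1 + 0.312)/(1 − 0.312)

VSWR ≈ 1.91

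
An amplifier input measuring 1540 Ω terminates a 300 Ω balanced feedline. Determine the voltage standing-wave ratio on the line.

VSWR ≈ 5.13

For a purely resistive load, VSWR = R_L/Z_0 or Z_0/R_L (whichever > 1) = 1540/300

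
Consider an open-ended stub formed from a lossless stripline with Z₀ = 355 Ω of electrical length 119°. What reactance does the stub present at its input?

X_in ≈ 197 Ω (inductive)

tan(βl) = -1.8
For an open-ended stub, Z_in = −jZ_0·cot(βl) = −jZ_0/tan(βl)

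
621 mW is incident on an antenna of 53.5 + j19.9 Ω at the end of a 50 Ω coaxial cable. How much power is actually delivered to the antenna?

P_delivered ≈ 598 mW

|Γ| = |(3.5 + j19.9)/(103.5 + j19.9)| = 0.192
|Γ|² = 0.0368
P_refl = |Γ|²·P_inc = 22.8 mW, P_del = (1 − |Γ|²)·P_inc = 598 mW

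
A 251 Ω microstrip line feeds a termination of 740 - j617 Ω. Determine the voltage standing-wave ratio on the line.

VSWR ≈ 5.14

Γ = (Z_L − Z_0)/(Z_L + Z_0) = (489 − j617)/(991 − j617)
|Γ| = 787/1170 = 0.674
VSWR = (1 + |Γ|)/(1 − |Γ|) = 1.67/0.326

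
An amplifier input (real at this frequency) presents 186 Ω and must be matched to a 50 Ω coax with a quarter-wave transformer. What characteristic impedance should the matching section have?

Z_qwt = √(Z_0·R_L) = √(50 × 186) = √9300

Z_qwt ≈ 96.4 Ω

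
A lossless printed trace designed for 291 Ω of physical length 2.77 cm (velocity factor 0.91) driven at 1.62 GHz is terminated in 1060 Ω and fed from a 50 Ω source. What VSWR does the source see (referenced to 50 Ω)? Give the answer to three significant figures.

VSWR ≈ 7.08

λ = v/f = 0.91·c / 1.62 GHz = 0.169 m
βl = 2π·l/λ = 2π × 0.164 = 59.2°
tan(βl) = 1.68
Z_in = Z_0·(Z_L + jZ_0·tanβl)/(Z_0 + jZ_L·tanβl) = 106 − j156 Ω
Γ_s = (Z_in − Z_s)/(Z_in + Z_s) = (55.5 − j156)/(156 − j156), |Γ_s| = 0.752
VSWR = (1 + |Γ_s|)/(1 − |Γ_s|)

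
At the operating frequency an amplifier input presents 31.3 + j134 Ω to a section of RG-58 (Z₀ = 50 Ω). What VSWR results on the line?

Γ = (Z_L − Z_0)/(Z_L + Z_0) = (-18.7 + j134)/(81.3 + j134)
|Γ| = 135/157 = 0.863
VSWR = (1 + |Γ|)/(1 − |Γ|) = 1.86/0.137

VSWR ≈ 13.6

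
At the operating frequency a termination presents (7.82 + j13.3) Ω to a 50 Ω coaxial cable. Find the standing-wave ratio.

Γ = (Z_L − Z_0)/(Z_L + Z_0) = (-42.18 + j13.3)/(57.82 + j13.3)
|Γ| = 44.2/59.3 = 0.745
VSWR = (1 + |Γ|)/(1 − |Γ|) = 1.75/0.255

VSWR ≈ 6.86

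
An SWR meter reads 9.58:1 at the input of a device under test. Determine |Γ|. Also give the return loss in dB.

|Γ| ≈ 0.811; return loss ≈ 1.82 dB

|Γ| = (S − 1)/(S + 1) = (9.58 − 1)/(9.58 + 1) = 8.58/10.6
RL = −20·log₁₀|Γ| = −20·log₁₀(0.811)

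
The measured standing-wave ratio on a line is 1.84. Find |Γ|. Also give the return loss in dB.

|Γ| ≈ 0.296; return loss ≈ 10.6 dB

|Γ| = (S − 1)/(S + 1) = (1.84 − 1)/(1.84 + 1) = 0.84/2.84
RL = −20·log₁₀|Γ| = −20·log₁₀(0.296)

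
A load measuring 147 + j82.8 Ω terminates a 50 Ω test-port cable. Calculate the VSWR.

VSWR ≈ 3.96

Γ = (Z_L − Z_0)/(Z_L + Z_0) = (97 + j82.8)/(197 + j82.8)
|Γ| = 128/214 = 0.597
VSWR = (1 + |Γ|)/(1 − |Γ|) = 1.6/0.403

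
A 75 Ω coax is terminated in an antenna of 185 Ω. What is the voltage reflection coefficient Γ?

Γ = (Z_L − Z_0)/(Z_L + Z_0) = (185 − 75)/(185 + 75) = 110/260

Γ = 0.423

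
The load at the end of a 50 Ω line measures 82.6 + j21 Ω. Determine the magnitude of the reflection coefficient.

|Γ| ≈ 0.289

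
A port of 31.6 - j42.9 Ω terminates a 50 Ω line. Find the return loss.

Γ = (-18.4 − j42.9)/(81.6 − j42.9), |Γ| = 0.506
RL = −20·log₁₀|Γ| = −20·log₁₀(0.506)

RL ≈ 5.91 dB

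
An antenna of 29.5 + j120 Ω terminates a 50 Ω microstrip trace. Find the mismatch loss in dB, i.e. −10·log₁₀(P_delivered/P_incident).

mismatch loss ≈ 5.46 dB

Γ = (-20.5 + j120)/(79.5 + j120), |Γ| = 0.846
|Γ|² = 0.715, so P_del/P_inc = 1 − |Γ|² = 0.285
ML = −10·log₁₀(1 − |Γ|²)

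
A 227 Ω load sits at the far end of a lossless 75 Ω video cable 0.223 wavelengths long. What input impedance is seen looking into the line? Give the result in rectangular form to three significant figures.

Z_in ≈ 25.4 − j11.4 Ω

βl = 2π × 0.223 = 80.3°
tan(βl) = tan(80.3°) = 5.84
Z_in = Z_0·(Z_L + jZ_0·tanβl)/(Z_0 + jZ_L·tanβl)
     = 75·(227 + j438)/(75 + j1330)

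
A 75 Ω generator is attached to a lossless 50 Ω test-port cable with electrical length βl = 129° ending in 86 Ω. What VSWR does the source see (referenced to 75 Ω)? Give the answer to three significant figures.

VSWR ≈ 2.12

tan(βl) = -1.23
Z_in = Z_0·(Z_L + jZ_0·tanβl)/(Z_0 + jZ_L·tanβl) = 39.4 + j21.9 Ω
Γ_s = (Z_in − Z_s)/(Z_in + Z_s) = (-35.6 + j21.9)/(114 + j21.9), |Γ_s| = 0.359
VSWR = (1 + |Γ_s|)/(1 − |Γ_s|)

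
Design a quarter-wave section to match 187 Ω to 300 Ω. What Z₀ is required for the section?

Z_qwt = √(Z_0·R_L) = √(300 × 187) = √56100

Z_qwt ≈ 237 Ω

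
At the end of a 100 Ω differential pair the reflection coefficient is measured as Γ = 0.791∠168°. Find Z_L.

Z_L = Z_0·(1 + Γ)/(1 − Γ) = 100·(0.226 + j0.164)/(1.77 − j0.164)

Z_L ≈ 11.8 + j10.4 Ω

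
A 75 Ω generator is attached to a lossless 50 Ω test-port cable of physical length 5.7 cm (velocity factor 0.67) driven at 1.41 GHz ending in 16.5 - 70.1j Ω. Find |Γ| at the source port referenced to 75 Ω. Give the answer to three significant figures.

λ = v/f = 0.67·c / 1.41 GHz = 0.143 m
βl = 2π·l/λ = 2π × 0.4 = 144°
tan(βl) = -0.728
Z_in = Z_0·(Z_L + jZ_0·tanβl)/(Z_0 + jZ_L·tanβl) = 434 + j106 Ω
Γ_s = (Z_in − Z_s)/(Z_in + Z_s) = (359 + j106)/(509 + j106), |Γ_s| = 0.72

|Γ| ≈ 0.72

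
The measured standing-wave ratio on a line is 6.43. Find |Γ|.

|Γ| ≈ 0.731

|Γ| = (S − 1)/(S + 1) = (6.43 − 1)/(6.43 + 1) = 5.43/7.43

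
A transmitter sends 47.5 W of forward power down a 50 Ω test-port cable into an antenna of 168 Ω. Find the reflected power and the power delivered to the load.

Γ = (168 − 50)/(168 + 50) = 0.541
|Γ|² = 0.293
P_refl = |Γ|²·P_inc = 13.9 W, P_del = (1 − |Γ|²)·P_inc = 33.6 W

P_reflected ≈ 13.9 W; P_delivered ≈ 33.6 W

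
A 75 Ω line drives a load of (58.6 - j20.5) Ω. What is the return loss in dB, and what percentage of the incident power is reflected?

Γ = (-16.4 − j20.5)/(133.6 − j20.5), |Γ| = 0.194
RL = −20·log₁₀(0.194) = 14.2 dB
P_refl/P_inc = |Γ|² = 0.0377

RL ≈ 14.2 dB; 3.77% of incident power reflected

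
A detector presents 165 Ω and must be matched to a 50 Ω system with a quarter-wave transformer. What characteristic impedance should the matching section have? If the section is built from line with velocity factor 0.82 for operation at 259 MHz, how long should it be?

Z_qwt ≈ 90.8 Ω; length ≈ 23.7 cm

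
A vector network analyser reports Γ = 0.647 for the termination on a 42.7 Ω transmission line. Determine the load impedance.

Z_L ≈ 199 Ω

Z_L = Z_0·(1 + Γ)/(1 − Γ) = 42.7·(1.65)/(0.353)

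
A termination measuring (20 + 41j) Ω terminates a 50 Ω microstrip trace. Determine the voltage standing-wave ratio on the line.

VSWR ≈ 4.35

Γ = (Z_L − Z_0)/(Z_L + Z_0) = (-30 + j41)/(70 + j41)
|Γ| = 50.8/81.1 = 0.626
VSWR = (1 + |Γ|)/(1 − |Γ|) = 1.63/0.374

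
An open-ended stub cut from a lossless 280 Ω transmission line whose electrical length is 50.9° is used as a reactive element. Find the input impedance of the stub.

tan(βl) = 1.23
For an open-ended stub, Z_in = −jZ_0·cot(βl) = −jZ_0/tan(βl)

Z_in ≈ −j228 Ω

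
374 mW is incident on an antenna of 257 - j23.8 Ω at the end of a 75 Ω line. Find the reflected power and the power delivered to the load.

|Γ| = |(182 − j23.8)/(332 − j23.8)| = 0.551
|Γ|² = 0.304
P_refl = |Γ|²·P_inc = 114 mW, P_del = (1 − |Γ|²)·P_inc = 260 mW

P_reflected ≈ 114 mW; P_delivered ≈ 260 mW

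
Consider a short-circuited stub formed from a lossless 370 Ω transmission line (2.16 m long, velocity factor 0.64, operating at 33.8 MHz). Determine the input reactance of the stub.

λ = v/f = 0.64·c / 33.8 MHz = 5.68 m
βl = 2π·l/λ = 2π × 0.38 = 137°
tan(βl) = -0.936
For a short-circuited stub, Z_in = jZ_0·tan(βl)

X_in ≈ -346 Ω (capacitive)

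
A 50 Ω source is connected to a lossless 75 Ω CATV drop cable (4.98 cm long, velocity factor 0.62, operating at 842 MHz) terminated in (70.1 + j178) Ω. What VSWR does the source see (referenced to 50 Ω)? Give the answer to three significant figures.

λ = v/f = 0.62·c / 842 MHz = 0.221 m
βl = 2π·l/λ = 2π × 0.225 = 81.2°
tan(βl) = 6.43
Z_in = Z_0·(Z_L + jZ_0·tanβl)/(Z_0 + jZ_L·tanβl) = 12.4 − j41.1 Ω
Γ_s = (Z_in − Z_s)/(Z_in + Z_s) = (-37.6 − j41.1)/(62.4 − j41.1), |Γ_s| = 0.746
VSWR = (1 + |Γ_s|)/(1 − |Γ_s|)

VSWR ≈ 6.86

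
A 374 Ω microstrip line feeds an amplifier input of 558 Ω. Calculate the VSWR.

Γ = (558 − 374)/(558 + 374) = 0.197
VSWR = (1 + 0.197)/(1 − 0.197)

VSWR ≈ 1.49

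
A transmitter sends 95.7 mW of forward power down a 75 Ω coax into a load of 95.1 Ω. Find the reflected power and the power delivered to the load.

P_reflected ≈ 1.34 mW; P_delivered ≈ 94.4 mW

Γ = (95.1 − 75)/(95.1 + 75) = 0.118
|Γ|² = 0.014
P_refl = |Γ|²·P_inc = 1.34 mW, P_del = (1 − |Γ|²)·P_inc = 94.4 mW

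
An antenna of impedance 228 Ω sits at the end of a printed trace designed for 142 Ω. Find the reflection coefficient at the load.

Γ = 0.232

Γ = (Z_L − Z_0)/(Z_L + Z_0) = (228 − 142)/(228 + 142) = 86/370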